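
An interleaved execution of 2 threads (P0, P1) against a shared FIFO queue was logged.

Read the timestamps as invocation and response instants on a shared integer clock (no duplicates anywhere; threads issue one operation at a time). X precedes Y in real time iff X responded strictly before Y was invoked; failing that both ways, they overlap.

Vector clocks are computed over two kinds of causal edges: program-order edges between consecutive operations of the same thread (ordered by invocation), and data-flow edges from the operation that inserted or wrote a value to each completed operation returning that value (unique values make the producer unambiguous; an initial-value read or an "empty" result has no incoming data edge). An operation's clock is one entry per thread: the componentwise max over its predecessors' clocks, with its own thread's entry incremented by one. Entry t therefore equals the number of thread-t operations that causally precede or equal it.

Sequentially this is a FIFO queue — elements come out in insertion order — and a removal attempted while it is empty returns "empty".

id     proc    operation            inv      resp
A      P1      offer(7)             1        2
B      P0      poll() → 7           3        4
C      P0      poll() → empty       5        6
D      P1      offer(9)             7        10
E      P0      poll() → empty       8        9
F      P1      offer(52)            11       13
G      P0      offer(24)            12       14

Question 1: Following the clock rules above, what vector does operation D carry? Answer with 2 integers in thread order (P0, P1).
(0, 2)

VC(A, invoked at 1): no causal predecessors; +1 on P1 → (0, 1)
from VC(A)=(0, 1), D (invoked 7) maxes components and bumps P1 → (0, 2)
from VC(A)=(0, 1), B (invoked 3) maxes components and bumps P0 → (1, 1)
from VC(D)=(0, 2), F (invoked 11) maxes components and bumps P1 → (0, 3)
from VC(B)=(1, 1), C (invoked 5) maxes components and bumps P0 → (2, 1)
from VC(C)=(2, 1), E (invoked 8) maxes components and bumps P0 → (3, 1)
from VC(E)=(3, 1), G (invoked 12) maxes components and bumps P0 → (4, 1)
target: VC(D) = (0, 2)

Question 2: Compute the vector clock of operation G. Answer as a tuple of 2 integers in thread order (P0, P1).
(4, 1)

invoked at 1, A has no predecessors; its own P1 bump gives (0, 1)
merge at D (invoked 7): VC(A)=(0, 1), own-thread bump on P1 → (0, 2)
merge at B (invoked 3): VC(A)=(0, 1), own-thread bump on P0 → (1, 1)
merge at F (invoked 11): VC(D)=(0, 2), own-thread bump on P1 → (0, 3)
merge at C (invoked 5): VC(B)=(1, 1), own-thread bump on P0 → (2, 1)
merge at E (invoked 8): VC(C)=(2, 1), own-thread bump on P0 → (3, 1)
merge at G (invoked 12): VC(E)=(3, 1), own-thread bump on P0 → (4, 1)
target: VC(G) = (4, 1)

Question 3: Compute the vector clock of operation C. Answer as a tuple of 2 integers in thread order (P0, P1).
(2, 1)

root op A, invoked 1: fresh clock plus P1's own tick → (0, 1)
invoked at 7, D merges VC(A)=(0, 1) and bumps P1's slot → (0, 2)
invoked at 3, B merges VC(A)=(0, 1) and bumps P0's slot → (1, 1)
invoked at 11, F merges VC(D)=(0, 2) and bumps P1's slot → (0, 3)
invoked at 5, C merges VC(B)=(1, 1) and bumps P0's slot → (2, 1)
invoked at 8, E merges VC(C)=(2, 1) and bumps P0's slot → (3, 1)
invoked at 12, G merges VC(E)=(3, 1) and bumps P0's slot → (4, 1)
target: VC(C) = (2, 1)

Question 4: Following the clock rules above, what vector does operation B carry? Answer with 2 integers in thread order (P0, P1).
(1, 1)

no predecessors for A (invoked 1): P1 increments from zero → (0, 1)
VC(D, invoked at 7): max of VC(A)=(0, 1), then +1 on thread P1 → (0, 2)
VC(B, invoked at 3): max of VC(A)=(0, 1), then +1 on thread P0 → (1, 1)
VC(F, invoked at 11): max of VC(D)=(0, 2), then +1 on thread P1 → (0, 3)
VC(C, invoked at 5): max of VC(B)=(1, 1), then +1 on thread P0 → (2, 1)
VC(E, invoked at 8): max of VC(C)=(2, 1), then +1 on thread P0 → (3, 1)
VC(G, invoked at 12): max of VC(E)=(3, 1), then +1 on thread P0 → (4, 1)
target: VC(B) = (1, 1)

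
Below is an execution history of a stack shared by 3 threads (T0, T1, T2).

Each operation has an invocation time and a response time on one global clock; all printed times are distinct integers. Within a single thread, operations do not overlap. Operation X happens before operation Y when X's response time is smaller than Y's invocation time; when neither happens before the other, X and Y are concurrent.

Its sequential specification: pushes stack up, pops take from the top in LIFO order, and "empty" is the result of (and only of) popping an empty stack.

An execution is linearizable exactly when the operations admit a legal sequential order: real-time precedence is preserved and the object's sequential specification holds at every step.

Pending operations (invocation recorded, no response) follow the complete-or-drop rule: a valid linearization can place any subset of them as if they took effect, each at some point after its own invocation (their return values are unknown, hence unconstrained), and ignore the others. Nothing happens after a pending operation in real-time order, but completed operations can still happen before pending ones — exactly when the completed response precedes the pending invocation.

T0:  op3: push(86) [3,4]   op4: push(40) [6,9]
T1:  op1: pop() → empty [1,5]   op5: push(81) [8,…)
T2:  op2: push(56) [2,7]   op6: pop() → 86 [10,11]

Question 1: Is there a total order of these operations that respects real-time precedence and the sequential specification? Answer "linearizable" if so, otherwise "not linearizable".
the violation lands at event 11, op6's response at time 11: events 1..10 linearize, events 1..11 do not
5 completed operations, 8 real-time-consistent orders — every stack replay fails
every completion of the 1 pending operation (op5) was checked; none linearizes
sample order op1, op2, op3, op4, op6 (pending dropped) stalls at step 5 — op6 pop() → 86 has no legal effect
sample order op1, op3, op2, op4, op6 (pending dropped) stalls at step 5 — op6 pop() → 86 has no legal effect

not linearizable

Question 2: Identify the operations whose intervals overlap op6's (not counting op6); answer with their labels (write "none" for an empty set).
op6 spans [10,11]: anything still running between times 10 and 11 counts as concurrent
op1 [1,5]: before
op2 [2,7]: before
op3 [3,4]: before
op4 [6,9]: before
op5 [8,…): concurrent

op5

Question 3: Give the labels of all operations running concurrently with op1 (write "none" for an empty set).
op1 runs from 1 to 5; window-overlapping ops are concurrent
op2 [2,7]: concurrent
op3 [3,4]: concurrent
op4 [6,9]: after
op5 [8,…): after
op6 [10,11]: after

op2, op3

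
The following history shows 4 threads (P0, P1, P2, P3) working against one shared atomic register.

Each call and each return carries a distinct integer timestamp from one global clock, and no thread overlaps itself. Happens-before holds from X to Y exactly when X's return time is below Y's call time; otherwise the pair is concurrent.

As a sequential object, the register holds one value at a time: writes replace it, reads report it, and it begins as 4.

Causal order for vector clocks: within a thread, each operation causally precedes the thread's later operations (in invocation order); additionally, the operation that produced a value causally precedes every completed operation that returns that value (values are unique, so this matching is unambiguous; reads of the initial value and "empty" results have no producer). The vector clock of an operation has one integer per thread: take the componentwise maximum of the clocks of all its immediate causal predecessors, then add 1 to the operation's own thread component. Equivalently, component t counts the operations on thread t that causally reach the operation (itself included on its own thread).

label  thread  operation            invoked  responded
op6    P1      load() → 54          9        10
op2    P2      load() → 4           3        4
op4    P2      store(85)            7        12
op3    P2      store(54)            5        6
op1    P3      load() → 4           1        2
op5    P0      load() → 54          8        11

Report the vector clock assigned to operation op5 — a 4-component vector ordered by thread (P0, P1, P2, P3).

invoked at 1, op1 has no predecessors; its own P3 bump gives (0, 0, 0, 1)
invoked at 3, op2 has no predecessors; its own P2 bump gives (0, 0, 1, 0)
invoked at 5, op3 merges VC(op2)=(0, 0, 1, 0) and bumps P2's slot → (0, 0, 2, 0)
invoked at 7, op4 merges VC(op3)=(0, 0, 2, 0) and bumps P2's slot → (0, 0, 3, 0)
invoked at 9, op6 merges VC(op3)=(0, 0, 2, 0) and bumps P1's slot → (0, 1, 2, 0)
invoked at 8, op5 merges VC(op3)=(0, 0, 2, 0) and bumps P0's slot → (1, 0, 2, 0)
target: VC(op5) = (1, 0, 2, 0)

(1, 0, 2, 0)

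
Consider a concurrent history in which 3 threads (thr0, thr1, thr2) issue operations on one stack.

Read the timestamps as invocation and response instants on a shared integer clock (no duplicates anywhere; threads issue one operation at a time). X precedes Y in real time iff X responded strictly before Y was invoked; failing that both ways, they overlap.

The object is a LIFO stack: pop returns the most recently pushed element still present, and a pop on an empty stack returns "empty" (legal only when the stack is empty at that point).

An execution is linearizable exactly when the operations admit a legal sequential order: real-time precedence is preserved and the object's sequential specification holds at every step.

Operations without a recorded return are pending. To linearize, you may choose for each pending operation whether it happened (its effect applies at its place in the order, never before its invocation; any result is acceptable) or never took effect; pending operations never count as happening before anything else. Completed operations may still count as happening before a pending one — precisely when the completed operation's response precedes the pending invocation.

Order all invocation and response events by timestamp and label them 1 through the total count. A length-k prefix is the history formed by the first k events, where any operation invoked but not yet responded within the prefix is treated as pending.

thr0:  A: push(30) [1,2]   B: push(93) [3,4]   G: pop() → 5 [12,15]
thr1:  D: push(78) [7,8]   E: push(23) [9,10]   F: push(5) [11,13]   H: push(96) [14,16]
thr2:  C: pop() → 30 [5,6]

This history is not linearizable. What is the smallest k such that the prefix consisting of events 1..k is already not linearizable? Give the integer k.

6

a valid linearization of events 1..5 exists, for instance A, B:
step 1: A push(30) — stack <30>
step 2: B push(93) — stack <30,93>
at event 6 (C's time-6 response) nothing linearizes any more
for example A, B, C fails at step 3: C pop() → 30 is not legal there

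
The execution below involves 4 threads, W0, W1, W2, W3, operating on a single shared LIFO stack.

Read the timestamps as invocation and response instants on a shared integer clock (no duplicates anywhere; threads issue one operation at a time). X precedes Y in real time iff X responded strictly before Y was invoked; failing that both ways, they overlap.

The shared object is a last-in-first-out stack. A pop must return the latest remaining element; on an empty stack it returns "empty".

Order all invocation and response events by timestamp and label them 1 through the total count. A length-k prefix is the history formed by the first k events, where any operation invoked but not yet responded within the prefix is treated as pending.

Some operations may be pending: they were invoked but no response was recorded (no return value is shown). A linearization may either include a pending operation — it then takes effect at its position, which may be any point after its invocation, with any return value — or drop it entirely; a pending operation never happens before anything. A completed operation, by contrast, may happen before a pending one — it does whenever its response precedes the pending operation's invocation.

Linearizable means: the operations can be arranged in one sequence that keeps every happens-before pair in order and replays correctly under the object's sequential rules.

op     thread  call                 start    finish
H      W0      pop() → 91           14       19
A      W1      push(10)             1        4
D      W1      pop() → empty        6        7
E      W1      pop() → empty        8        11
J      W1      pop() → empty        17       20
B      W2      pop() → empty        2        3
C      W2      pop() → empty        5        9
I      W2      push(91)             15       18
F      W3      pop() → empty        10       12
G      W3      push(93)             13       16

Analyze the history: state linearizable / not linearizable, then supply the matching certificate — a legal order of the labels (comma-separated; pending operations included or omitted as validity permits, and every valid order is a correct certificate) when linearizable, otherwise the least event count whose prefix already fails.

the violation lands at event 9, C's response at time 9: events 1..8 linearize, events 1..9 do not
real-time-consistent orders of the 4 completed operations: 4 — all fail the LIFO stack replay
no escape via the 1 pending operation (E): every completion choice fails
sample order A, B, C, D (pending dropped) stalls at step 2 — B pop() → empty has no legal effect
sample order A, B, D, C (pending dropped) stalls at step 2 — B pop() → empty has no legal effect

not linearizable — minimal violating prefix: 9 events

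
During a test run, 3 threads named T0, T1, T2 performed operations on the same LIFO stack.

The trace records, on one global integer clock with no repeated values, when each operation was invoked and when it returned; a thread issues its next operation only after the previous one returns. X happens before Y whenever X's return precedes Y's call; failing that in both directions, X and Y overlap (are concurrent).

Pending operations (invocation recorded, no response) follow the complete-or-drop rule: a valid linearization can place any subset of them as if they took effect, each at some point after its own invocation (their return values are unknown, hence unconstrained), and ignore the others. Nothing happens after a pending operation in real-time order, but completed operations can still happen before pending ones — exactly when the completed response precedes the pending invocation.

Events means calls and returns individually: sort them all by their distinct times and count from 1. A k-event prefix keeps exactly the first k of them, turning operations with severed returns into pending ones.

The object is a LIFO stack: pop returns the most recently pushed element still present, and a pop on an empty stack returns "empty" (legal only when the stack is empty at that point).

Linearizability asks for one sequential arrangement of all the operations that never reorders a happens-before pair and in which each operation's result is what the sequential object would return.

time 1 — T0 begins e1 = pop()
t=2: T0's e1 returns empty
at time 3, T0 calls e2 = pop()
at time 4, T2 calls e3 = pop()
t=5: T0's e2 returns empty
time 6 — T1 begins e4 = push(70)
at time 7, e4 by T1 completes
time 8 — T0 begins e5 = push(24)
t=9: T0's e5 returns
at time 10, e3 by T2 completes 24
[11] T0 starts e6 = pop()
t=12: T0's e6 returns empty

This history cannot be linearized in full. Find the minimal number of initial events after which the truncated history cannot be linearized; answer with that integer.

events 1..11 are linearizable, e.g. via e1, e2, e4, e5, e3:
1. e1 pop() → empty, leaving stack <>
2. e2 pop() → empty, leaving stack <>
3. e4 push(70), leaving stack <70>
4. e5 push(24), leaving stack <70,24>
5. e3 pop() → 24, leaving stack <70>
adding event 12 (e6 responds at 12) leaves no legal real-time order
one such order, e1, e2, e3, e4, e5, e6, breaks at step 3 where e3 pop() → 24 is illegal
one such order, e1, e2, e4, e3, e5, e6, breaks at step 4 where e3 pop() → 24 is illegal

12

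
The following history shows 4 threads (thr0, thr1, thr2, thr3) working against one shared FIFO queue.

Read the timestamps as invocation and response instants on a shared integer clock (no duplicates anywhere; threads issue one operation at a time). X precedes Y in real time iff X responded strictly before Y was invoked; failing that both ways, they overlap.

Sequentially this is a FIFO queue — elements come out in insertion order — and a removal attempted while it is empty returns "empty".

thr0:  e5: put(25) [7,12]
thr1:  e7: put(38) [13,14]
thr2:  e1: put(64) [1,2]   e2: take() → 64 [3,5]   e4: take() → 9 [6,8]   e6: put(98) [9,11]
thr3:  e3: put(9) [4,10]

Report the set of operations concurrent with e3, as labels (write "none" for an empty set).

overlap test against e3 [4,10]: concurrent iff the interval meets 4..10
e1 [1,2]: before
e2 [3,5]: concurrent
e4 [6,8]: concurrent
e5 [7,12]: concurrent
e6 [9,11]: concurrent
e7 [13,14]: after

e2, e4, e5, e6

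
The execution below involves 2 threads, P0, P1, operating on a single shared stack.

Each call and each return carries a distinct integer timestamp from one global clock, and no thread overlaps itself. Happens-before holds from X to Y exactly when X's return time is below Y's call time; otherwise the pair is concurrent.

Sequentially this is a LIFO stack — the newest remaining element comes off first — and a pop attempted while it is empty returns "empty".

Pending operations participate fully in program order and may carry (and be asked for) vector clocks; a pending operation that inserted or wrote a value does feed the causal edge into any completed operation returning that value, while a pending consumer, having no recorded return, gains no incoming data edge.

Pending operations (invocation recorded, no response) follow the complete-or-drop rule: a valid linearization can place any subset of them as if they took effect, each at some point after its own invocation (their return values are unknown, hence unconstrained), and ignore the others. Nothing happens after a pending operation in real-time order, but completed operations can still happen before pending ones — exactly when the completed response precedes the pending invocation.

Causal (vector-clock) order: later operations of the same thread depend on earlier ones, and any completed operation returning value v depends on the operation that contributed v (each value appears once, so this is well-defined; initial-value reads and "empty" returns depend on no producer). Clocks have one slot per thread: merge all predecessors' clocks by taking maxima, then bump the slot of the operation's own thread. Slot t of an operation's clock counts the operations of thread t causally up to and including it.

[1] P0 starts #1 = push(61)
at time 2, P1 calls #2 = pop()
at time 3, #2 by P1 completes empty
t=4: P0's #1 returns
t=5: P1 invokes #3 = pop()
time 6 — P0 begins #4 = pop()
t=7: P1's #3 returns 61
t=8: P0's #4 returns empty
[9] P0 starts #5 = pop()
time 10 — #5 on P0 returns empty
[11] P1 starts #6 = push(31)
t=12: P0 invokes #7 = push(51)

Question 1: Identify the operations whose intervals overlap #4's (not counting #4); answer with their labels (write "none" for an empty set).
#3

#4 spans [6,8]; an op avoiding the whole window 6..8 is ordered, any other is concurrent
#1 [1,4]: before
#2 [2,3]: before
#3 [5,7]: concurrent
#5 [9,10]: after
#6 [11,…): after
#7 [12,…): after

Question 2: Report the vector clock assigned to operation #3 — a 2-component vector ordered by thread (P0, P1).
(1, 2)

#2, invoked 2, has no incoming edges; only P1's bump applies → (0, 1)
#1, invoked 1, has no incoming edges; only P0's bump applies → (1, 0)
merge at #4 (invoked 6): VC(#1)=(1, 0), own-thread bump on P0 → (2, 0)
merge at #3 (invoked 5): VC(#1)=(1, 0), VC(#2)=(0, 1), own-thread bump on P1 → (1, 2)
merge at #5 (invoked 9): VC(#4)=(2, 0), own-thread bump on P0 → (3, 0)
merge at #6 (invoked 11): VC(#3)=(1, 2), own-thread bump on P1 → (1, 3)
merge at #7 (invoked 12): VC(#5)=(3, 0), own-thread bump on P0 → (4, 0)
target: VC(#3) = (1, 2)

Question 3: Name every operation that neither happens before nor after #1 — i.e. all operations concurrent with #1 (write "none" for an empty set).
#2

concurrent with #1 ([1,4]): every op whose interval crosses 1..4
#2 [2,3]: concurrent
#3 [5,7]: after
#4 [6,8]: after
#5 [9,10]: after
#6 [11,…): after
#7 [12,…): after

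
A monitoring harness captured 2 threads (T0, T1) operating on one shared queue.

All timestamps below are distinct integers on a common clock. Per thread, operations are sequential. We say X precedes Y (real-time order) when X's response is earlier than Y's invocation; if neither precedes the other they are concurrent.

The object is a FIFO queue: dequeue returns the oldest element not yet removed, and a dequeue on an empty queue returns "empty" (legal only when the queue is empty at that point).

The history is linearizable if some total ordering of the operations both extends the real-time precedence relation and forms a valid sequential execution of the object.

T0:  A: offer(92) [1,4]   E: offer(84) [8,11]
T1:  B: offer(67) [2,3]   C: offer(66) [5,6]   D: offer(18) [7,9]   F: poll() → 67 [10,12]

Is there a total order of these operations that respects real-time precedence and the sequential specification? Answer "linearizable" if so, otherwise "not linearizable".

one valid linearization: B, A, C, D, E, F
1. B offer(67), leaving queue <67>
2. A offer(92), leaving queue <67,92>
3. C offer(66), leaving queue <67,92,66>
4. D offer(18), leaving queue <67,92,66,18>
5. E offer(84), leaving queue <67,92,66,18,84>
6. F poll() → 67, leaving queue <92,66,18,84>

linearizable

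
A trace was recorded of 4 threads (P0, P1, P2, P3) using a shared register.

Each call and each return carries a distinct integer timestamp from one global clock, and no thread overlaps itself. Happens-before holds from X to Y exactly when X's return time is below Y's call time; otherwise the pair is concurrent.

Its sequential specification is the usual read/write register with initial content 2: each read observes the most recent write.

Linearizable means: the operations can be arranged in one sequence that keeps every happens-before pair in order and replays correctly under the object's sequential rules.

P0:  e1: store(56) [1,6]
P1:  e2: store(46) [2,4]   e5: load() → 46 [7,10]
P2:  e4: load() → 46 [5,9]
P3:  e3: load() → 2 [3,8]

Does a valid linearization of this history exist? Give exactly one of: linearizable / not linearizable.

linearizable

witness order: e3, e1, e2, e4, e5
step 1: e3 load() → 2 — value 2
step 2: e1 store(56) — value 56
step 3: e2 store(46) — value 46
step 4: e4 load() → 46 — value 46
step 5: e5 load() → 46 — value 46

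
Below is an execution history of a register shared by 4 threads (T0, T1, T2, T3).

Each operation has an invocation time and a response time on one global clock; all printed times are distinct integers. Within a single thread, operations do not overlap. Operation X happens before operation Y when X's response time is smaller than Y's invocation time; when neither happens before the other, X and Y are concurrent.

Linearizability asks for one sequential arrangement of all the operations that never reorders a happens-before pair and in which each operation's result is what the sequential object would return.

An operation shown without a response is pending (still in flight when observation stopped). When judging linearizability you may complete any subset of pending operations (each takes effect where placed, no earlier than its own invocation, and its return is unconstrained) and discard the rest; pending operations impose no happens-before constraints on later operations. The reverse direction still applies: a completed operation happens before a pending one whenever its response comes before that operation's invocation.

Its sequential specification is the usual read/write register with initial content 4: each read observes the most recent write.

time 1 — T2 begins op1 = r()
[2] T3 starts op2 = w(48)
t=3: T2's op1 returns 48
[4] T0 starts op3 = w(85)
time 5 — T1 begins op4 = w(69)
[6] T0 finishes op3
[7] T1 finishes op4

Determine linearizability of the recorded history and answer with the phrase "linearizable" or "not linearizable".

linearizable

a witness: op2, op1, op3, op4
1. op2 w(48) (pending, included), leaving value 48
2. op1 r() → 48, leaving value 48
3. op3 w(85), leaving value 85
4. op4 w(69), leaving value 69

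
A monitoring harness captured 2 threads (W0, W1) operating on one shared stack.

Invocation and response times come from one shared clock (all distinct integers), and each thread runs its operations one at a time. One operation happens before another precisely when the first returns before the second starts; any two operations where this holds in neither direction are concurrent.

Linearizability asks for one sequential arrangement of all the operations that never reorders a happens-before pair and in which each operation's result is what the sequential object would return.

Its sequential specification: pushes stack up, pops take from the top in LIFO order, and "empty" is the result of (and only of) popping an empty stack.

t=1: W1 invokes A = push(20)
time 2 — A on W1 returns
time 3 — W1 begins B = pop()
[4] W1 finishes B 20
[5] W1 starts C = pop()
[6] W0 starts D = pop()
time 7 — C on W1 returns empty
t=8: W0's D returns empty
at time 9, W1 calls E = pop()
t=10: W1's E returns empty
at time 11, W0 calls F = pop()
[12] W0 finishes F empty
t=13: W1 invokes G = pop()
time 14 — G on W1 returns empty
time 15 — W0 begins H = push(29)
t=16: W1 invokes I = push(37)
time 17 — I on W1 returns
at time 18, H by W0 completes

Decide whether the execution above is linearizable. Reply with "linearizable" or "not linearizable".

linearizable

a witness: A, B, C, D, E, F, G, H, I
step 1: A push(20) — stack <20>
step 2: B pop() → 20 — stack <>
step 3: C pop() → empty — stack <>
step 4: D pop() → empty — stack <>
step 5: E pop() → empty — stack <>
step 6: F pop() → empty — stack <>
step 7: G pop() → empty — stack <>
step 8: H push(29) — stack <29>
step 9: I push(37) — stack <29,37>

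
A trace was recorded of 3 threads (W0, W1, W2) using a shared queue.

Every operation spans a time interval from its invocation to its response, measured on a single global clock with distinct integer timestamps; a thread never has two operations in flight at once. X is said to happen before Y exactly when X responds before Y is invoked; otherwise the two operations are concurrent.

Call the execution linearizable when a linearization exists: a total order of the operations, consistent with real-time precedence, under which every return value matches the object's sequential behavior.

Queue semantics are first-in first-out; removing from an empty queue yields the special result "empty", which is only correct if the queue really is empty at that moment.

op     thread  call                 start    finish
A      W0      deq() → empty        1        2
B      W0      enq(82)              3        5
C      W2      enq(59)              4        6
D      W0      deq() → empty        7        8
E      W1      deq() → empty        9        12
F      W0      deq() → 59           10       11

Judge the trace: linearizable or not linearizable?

prefix check: 1..7 passes, 1..8 fails once D's time-8 response joins
2 orders of the 4 completed queue ops respect real time; none is legal
e.g. A, B, C, D: illegal at step 4, since D deq() → empty cannot apply there
e.g. A, C, B, D: illegal at step 4, since D deq() → empty cannot apply there

not linearizable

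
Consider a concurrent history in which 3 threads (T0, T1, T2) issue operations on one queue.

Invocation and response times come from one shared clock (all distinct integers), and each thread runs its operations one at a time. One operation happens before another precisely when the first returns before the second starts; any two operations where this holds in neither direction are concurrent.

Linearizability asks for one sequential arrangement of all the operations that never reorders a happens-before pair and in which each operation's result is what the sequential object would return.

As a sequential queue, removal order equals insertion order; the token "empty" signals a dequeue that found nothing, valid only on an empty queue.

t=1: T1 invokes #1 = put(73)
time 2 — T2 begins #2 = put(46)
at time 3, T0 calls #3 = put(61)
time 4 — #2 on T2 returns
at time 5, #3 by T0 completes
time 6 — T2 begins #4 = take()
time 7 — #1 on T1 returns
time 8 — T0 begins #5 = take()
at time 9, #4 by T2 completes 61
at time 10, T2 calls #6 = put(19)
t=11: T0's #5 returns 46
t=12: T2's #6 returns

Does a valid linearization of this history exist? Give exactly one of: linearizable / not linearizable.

linearizable

a witness: #2, #3, #1, #5, #4, #6
step 1: #2 put(46) — queue <46>
step 2: #3 put(61) — queue <46,61>
step 3: #1 put(73) — queue <46,61,73>
step 4: #5 take() → 46 — queue <61,73>
step 5: #4 take() → 61 — queue <73>
step 6: #6 put(19) — queue <73,19>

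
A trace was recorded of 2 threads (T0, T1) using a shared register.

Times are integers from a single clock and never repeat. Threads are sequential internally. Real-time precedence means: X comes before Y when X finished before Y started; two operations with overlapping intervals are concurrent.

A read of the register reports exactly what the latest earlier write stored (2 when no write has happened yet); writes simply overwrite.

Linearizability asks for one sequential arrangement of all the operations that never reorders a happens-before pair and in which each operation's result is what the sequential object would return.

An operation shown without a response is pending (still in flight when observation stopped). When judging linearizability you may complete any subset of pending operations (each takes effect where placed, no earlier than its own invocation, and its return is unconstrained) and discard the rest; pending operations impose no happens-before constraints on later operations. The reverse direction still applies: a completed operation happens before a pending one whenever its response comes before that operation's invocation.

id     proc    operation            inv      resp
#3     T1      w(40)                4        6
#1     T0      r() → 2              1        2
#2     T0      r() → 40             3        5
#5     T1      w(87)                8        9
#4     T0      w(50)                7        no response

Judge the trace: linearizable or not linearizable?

one valid linearization: #1, #3, #2, #4, #5
1. #1 r() → 2, leaving value 2
2. #3 w(40), leaving value 40
3. #2 r() → 40, leaving value 40
4. #4 w(50) (pending, included), leaving value 50
5. #5 w(87), leaving value 87

linearizable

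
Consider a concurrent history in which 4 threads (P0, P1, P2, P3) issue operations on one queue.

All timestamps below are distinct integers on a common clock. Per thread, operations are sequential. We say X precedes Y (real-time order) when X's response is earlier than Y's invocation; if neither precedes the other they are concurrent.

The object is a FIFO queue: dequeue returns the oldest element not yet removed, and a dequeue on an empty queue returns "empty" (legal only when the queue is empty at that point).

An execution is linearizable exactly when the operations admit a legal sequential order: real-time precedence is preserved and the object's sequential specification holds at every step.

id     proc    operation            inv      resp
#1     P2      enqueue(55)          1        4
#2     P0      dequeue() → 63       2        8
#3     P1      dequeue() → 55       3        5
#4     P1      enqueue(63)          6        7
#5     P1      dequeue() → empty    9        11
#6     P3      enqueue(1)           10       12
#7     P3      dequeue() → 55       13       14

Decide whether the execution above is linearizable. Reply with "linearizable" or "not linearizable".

not linearizable

cut after 13 events: linearizable; cut after 14 events (#7 responds, time 14): not linearizable
all 16 real-time-respecting orders fail — 7 completed queue operations, no legal replay
for example #1, #2, #3, #4, #5, #6, #7 fails at step 2: #2 dequeue() → 63 is not legal there
for example #1, #2, #3, #4, #6, #5, #7 fails at step 2: #2 dequeue() → 63 is not legal there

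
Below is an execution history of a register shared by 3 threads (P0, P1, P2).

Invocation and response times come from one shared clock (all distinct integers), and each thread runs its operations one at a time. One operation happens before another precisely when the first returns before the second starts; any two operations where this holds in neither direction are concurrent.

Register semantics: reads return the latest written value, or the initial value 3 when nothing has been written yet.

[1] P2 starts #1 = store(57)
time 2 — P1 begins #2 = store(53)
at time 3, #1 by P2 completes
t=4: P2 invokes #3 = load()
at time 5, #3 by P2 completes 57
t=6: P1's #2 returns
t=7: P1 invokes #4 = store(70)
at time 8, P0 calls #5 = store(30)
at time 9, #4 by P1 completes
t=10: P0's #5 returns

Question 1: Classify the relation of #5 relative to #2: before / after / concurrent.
#5 spans [8,10], #2 spans [2,6]
resp(#2)=6 < inv(#5)=8

after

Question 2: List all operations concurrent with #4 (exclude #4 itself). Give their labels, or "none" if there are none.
#4 runs from 7 to 9; window-overlapping ops are concurrent
#1 [1,3]: before
#2 [2,6]: before
#3 [4,5]: before
#5 [8,10]: concurrent

#5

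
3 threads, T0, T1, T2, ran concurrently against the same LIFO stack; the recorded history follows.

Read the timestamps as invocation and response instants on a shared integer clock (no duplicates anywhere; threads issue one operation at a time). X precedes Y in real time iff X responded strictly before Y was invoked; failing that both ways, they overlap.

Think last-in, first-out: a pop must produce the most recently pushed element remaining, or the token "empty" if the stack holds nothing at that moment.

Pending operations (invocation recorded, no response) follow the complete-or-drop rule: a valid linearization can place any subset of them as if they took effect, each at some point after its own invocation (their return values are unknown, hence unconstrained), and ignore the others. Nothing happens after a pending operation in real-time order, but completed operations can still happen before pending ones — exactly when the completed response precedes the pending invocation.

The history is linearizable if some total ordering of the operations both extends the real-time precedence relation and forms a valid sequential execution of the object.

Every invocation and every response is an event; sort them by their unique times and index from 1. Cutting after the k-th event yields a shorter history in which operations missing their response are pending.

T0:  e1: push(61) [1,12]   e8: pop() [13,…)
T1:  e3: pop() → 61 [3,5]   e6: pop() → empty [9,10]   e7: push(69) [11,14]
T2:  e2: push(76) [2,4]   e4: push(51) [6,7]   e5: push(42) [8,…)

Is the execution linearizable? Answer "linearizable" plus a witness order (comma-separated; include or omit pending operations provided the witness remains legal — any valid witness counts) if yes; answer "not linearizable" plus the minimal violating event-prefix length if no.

not linearizable — minimal violating prefix: 10 events

prefix check: 1..9 passes, 1..10 fails once e6's time-10 response joins
2 orders of the 4 completed LIFO stack ops respect real time; none is legal
every completion of the 2 pending operations (e1, e5) was checked; none linearizes
sample order e2, e3, e4, e6 (pending dropped) stalls at step 2 — e3 pop() → 61 has no legal effect
sample order e3, e2, e4, e6 (pending dropped) stalls at step 1 — e3 pop() → 61 has no legal effect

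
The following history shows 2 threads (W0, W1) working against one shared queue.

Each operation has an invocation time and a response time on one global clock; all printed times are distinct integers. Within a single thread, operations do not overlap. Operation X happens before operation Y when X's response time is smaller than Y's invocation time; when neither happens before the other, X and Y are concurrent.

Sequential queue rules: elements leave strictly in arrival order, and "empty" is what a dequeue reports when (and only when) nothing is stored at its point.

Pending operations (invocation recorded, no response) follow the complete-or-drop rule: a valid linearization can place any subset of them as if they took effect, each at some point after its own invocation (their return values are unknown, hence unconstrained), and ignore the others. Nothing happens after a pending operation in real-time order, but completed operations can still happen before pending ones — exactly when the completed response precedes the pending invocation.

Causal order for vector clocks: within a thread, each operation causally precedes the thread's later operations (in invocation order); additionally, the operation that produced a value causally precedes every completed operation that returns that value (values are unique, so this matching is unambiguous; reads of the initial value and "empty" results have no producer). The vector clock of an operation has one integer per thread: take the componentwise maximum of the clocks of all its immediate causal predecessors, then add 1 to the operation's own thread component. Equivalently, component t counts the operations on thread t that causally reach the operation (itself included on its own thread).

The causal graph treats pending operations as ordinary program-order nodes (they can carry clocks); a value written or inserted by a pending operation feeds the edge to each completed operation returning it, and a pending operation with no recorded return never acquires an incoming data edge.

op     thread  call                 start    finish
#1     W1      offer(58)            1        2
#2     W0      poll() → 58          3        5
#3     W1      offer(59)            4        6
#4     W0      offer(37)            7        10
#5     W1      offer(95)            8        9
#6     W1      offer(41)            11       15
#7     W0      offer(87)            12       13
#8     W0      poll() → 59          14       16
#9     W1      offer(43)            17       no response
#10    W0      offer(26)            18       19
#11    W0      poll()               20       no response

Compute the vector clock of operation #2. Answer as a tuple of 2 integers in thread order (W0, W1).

VC(#1, invoked at 1): no causal predecessors; +1 on W1 → (0, 1)
from VC(#1)=(0, 1), #3 (invoked 4) maxes components and bumps W1 → (0, 2)
from VC(#1)=(0, 1), #2 (invoked 3) maxes components and bumps W0 → (1, 1)
from VC(#3)=(0, 2), #5 (invoked 8) maxes components and bumps W1 → (0, 3)
from VC(#2)=(1, 1), #4 (invoked 7) maxes components and bumps W0 → (2, 1)
from VC(#5)=(0, 3), #6 (invoked 11) maxes components and bumps W1 → (0, 4)
from VC(#4)=(2, 1), #7 (invoked 12) maxes components and bumps W0 → (3, 1)
from VC(#6)=(0, 4), #9 (invoked 17) maxes components and bumps W1 → (0, 5)
from VC(#3)=(0, 2), VC(#7)=(3, 1), #8 (invoked 14) maxes components and bumps W0 → (4, 2)
from VC(#8)=(4, 2), #10 (invoked 18) maxes components and bumps W0 → (5, 2)
from VC(#10)=(5, 2), #11 (invoked 20) maxes components and bumps W0 → (6, 2)
target: VC(#2) = (1, 1)

(1, 1)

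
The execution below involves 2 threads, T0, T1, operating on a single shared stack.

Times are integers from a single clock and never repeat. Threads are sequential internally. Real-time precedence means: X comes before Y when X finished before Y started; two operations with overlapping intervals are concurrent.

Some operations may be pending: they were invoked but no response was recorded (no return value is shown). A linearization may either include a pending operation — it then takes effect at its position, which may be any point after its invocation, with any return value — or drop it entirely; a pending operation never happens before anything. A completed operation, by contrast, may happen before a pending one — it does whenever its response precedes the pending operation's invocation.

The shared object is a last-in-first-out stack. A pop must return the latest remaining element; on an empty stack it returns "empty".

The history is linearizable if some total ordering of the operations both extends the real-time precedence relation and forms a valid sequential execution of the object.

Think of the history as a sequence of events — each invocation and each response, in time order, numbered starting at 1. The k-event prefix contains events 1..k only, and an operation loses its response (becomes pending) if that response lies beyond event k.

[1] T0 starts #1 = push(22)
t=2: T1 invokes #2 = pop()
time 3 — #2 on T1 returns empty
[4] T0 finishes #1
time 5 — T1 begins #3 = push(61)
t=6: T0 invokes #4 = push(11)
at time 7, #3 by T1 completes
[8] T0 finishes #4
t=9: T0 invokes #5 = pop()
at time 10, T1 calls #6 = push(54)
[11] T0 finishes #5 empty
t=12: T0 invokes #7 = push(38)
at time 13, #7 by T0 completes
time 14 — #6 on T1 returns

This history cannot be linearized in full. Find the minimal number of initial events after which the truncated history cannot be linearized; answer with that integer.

one valid order for events 1..10 is #2, #1, #3, #4:
step 1: #2 pop() → empty — stack <>
step 2: #1 push(22) — stack <22>
step 3: #3 push(61) — stack <22,61>
step 4: #4 push(11) — stack <22,61,11>
adding event 11 (#5 responds at 11) leaves no legal real-time order
including or dropping the 1 pending operation (#6) in any combination fails
e.g. #1, #2, #3, #4, #5 (pending dropped): illegal at step 2, since #2 pop() → empty cannot apply there
e.g. #1, #2, #4, #3, #5 (pending dropped): illegal at step 2, since #2 pop() → empty cannot apply there

11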